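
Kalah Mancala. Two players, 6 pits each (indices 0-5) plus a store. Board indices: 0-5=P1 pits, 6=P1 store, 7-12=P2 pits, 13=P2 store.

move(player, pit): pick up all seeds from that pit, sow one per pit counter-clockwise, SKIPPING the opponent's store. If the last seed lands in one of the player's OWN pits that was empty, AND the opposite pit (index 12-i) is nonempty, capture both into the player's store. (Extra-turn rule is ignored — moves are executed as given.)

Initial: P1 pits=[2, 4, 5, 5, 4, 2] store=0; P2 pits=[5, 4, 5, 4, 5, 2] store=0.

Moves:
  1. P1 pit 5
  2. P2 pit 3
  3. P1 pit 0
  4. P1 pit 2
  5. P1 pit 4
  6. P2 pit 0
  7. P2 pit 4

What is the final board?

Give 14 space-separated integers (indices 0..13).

Move 1: P1 pit5 -> P1=[2,4,5,5,4,0](1) P2=[6,4,5,4,5,2](0)
Move 2: P2 pit3 -> P1=[3,4,5,5,4,0](1) P2=[6,4,5,0,6,3](1)
Move 3: P1 pit0 -> P1=[0,5,6,6,4,0](1) P2=[6,4,5,0,6,3](1)
Move 4: P1 pit2 -> P1=[0,5,0,7,5,1](2) P2=[7,5,5,0,6,3](1)
Move 5: P1 pit4 -> P1=[0,5,0,7,0,2](3) P2=[8,6,6,0,6,3](1)
Move 6: P2 pit0 -> P1=[1,6,0,7,0,2](3) P2=[0,7,7,1,7,4](2)
Move 7: P2 pit4 -> P1=[2,7,1,8,1,2](3) P2=[0,7,7,1,0,5](3)

Answer: 2 7 1 8 1 2 3 0 7 7 1 0 5 3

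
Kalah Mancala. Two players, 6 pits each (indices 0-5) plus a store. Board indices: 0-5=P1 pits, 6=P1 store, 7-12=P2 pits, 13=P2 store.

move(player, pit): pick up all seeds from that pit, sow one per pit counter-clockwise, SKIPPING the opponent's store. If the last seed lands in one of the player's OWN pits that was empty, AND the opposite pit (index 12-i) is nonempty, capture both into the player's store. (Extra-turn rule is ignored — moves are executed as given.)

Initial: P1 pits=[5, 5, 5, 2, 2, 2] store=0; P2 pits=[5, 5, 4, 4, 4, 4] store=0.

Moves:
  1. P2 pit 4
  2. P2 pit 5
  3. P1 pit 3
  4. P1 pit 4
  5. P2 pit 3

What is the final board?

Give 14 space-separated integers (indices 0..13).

Move 1: P2 pit4 -> P1=[6,6,5,2,2,2](0) P2=[5,5,4,4,0,5](1)
Move 2: P2 pit5 -> P1=[7,7,6,3,2,2](0) P2=[5,5,4,4,0,0](2)
Move 3: P1 pit3 -> P1=[7,7,6,0,3,3](1) P2=[5,5,4,4,0,0](2)
Move 4: P1 pit4 -> P1=[7,7,6,0,0,4](2) P2=[6,5,4,4,0,0](2)
Move 5: P2 pit3 -> P1=[8,7,6,0,0,4](2) P2=[6,5,4,0,1,1](3)

Answer: 8 7 6 0 0 4 2 6 5 4 0 1 1 3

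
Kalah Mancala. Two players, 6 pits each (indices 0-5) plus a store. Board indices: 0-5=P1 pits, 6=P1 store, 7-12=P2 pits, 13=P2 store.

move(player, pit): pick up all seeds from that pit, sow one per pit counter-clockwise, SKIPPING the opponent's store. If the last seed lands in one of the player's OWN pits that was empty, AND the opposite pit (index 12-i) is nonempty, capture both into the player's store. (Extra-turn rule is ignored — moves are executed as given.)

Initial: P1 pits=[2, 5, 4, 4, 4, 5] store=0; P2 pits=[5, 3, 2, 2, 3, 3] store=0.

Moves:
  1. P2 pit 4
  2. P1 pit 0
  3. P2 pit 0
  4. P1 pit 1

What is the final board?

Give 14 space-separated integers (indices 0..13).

Answer: 0 0 6 6 5 6 1 1 4 3 3 1 5 1

Derivation:
Move 1: P2 pit4 -> P1=[3,5,4,4,4,5](0) P2=[5,3,2,2,0,4](1)
Move 2: P1 pit0 -> P1=[0,6,5,5,4,5](0) P2=[5,3,2,2,0,4](1)
Move 3: P2 pit0 -> P1=[0,6,5,5,4,5](0) P2=[0,4,3,3,1,5](1)
Move 4: P1 pit1 -> P1=[0,0,6,6,5,6](1) P2=[1,4,3,3,1,5](1)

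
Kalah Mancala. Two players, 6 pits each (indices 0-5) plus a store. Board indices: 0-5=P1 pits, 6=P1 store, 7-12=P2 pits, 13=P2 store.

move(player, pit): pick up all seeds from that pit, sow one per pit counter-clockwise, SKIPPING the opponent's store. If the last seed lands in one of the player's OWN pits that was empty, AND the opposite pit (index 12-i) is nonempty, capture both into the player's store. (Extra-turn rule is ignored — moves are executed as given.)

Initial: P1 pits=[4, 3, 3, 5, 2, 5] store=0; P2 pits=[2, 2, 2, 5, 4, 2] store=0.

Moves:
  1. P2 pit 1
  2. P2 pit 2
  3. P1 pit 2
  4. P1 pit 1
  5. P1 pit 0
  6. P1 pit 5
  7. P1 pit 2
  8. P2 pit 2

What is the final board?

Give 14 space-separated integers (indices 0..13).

Answer: 0 1 0 9 6 0 1 3 1 0 9 6 3 0

Derivation:
Move 1: P2 pit1 -> P1=[4,3,3,5,2,5](0) P2=[2,0,3,6,4,2](0)
Move 2: P2 pit2 -> P1=[4,3,3,5,2,5](0) P2=[2,0,0,7,5,3](0)
Move 3: P1 pit2 -> P1=[4,3,0,6,3,6](0) P2=[2,0,0,7,5,3](0)
Move 4: P1 pit1 -> P1=[4,0,1,7,4,6](0) P2=[2,0,0,7,5,3](0)
Move 5: P1 pit0 -> P1=[0,1,2,8,5,6](0) P2=[2,0,0,7,5,3](0)
Move 6: P1 pit5 -> P1=[0,1,2,8,5,0](1) P2=[3,1,1,8,6,3](0)
Move 7: P1 pit2 -> P1=[0,1,0,9,6,0](1) P2=[3,1,1,8,6,3](0)
Move 8: P2 pit2 -> P1=[0,1,0,9,6,0](1) P2=[3,1,0,9,6,3](0)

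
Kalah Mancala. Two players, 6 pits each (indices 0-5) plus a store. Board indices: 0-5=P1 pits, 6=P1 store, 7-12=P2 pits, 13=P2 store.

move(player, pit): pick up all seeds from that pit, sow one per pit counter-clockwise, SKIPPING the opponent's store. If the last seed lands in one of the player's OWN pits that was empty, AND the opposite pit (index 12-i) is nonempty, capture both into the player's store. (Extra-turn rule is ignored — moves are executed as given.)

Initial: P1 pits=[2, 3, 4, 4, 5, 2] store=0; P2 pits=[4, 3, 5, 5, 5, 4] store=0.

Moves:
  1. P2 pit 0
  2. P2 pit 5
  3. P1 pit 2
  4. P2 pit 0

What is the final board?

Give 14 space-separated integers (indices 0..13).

Move 1: P2 pit0 -> P1=[2,3,4,4,5,2](0) P2=[0,4,6,6,6,4](0)
Move 2: P2 pit5 -> P1=[3,4,5,4,5,2](0) P2=[0,4,6,6,6,0](1)
Move 3: P1 pit2 -> P1=[3,4,0,5,6,3](1) P2=[1,4,6,6,6,0](1)
Move 4: P2 pit0 -> P1=[3,4,0,5,6,3](1) P2=[0,5,6,6,6,0](1)

Answer: 3 4 0 5 6 3 1 0 5 6 6 6 0 1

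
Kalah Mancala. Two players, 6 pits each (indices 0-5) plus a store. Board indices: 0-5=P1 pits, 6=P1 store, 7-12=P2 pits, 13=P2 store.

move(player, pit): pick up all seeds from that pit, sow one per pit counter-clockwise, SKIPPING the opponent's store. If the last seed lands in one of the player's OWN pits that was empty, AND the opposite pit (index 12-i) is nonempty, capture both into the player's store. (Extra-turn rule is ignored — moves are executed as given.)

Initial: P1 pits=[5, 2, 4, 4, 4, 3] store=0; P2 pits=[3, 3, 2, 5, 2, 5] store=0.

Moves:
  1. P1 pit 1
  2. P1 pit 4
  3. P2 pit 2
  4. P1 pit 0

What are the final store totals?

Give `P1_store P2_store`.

Move 1: P1 pit1 -> P1=[5,0,5,5,4,3](0) P2=[3,3,2,5,2,5](0)
Move 2: P1 pit4 -> P1=[5,0,5,5,0,4](1) P2=[4,4,2,5,2,5](0)
Move 3: P2 pit2 -> P1=[5,0,5,5,0,4](1) P2=[4,4,0,6,3,5](0)
Move 4: P1 pit0 -> P1=[0,1,6,6,1,5](1) P2=[4,4,0,6,3,5](0)

Answer: 1 0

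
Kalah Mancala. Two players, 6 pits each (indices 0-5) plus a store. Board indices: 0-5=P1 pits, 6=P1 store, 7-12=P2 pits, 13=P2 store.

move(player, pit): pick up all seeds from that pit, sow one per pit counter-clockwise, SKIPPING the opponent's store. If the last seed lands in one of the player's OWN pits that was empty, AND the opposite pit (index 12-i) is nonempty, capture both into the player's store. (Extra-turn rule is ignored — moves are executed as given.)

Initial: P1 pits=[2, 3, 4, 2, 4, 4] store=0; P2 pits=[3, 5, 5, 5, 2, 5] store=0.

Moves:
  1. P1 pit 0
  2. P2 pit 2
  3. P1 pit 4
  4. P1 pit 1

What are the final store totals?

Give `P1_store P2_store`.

Answer: 1 1

Derivation:
Move 1: P1 pit0 -> P1=[0,4,5,2,4,4](0) P2=[3,5,5,5,2,5](0)
Move 2: P2 pit2 -> P1=[1,4,5,2,4,4](0) P2=[3,5,0,6,3,6](1)
Move 3: P1 pit4 -> P1=[1,4,5,2,0,5](1) P2=[4,6,0,6,3,6](1)
Move 4: P1 pit1 -> P1=[1,0,6,3,1,6](1) P2=[4,6,0,6,3,6](1)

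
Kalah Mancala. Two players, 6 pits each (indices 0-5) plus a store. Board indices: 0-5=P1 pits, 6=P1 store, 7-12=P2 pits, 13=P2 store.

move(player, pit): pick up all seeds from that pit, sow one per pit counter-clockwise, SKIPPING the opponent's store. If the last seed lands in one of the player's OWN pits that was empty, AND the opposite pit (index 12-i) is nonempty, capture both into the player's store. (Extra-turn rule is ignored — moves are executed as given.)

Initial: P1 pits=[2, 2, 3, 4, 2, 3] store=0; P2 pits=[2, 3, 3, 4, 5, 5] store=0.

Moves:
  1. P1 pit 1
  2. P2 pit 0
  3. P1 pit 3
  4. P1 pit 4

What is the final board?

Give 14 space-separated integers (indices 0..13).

Answer: 2 0 4 0 0 5 2 2 5 4 4 5 5 0

Derivation:
Move 1: P1 pit1 -> P1=[2,0,4,5,2,3](0) P2=[2,3,3,4,5,5](0)
Move 2: P2 pit0 -> P1=[2,0,4,5,2,3](0) P2=[0,4,4,4,5,5](0)
Move 3: P1 pit3 -> P1=[2,0,4,0,3,4](1) P2=[1,5,4,4,5,5](0)
Move 4: P1 pit4 -> P1=[2,0,4,0,0,5](2) P2=[2,5,4,4,5,5](0)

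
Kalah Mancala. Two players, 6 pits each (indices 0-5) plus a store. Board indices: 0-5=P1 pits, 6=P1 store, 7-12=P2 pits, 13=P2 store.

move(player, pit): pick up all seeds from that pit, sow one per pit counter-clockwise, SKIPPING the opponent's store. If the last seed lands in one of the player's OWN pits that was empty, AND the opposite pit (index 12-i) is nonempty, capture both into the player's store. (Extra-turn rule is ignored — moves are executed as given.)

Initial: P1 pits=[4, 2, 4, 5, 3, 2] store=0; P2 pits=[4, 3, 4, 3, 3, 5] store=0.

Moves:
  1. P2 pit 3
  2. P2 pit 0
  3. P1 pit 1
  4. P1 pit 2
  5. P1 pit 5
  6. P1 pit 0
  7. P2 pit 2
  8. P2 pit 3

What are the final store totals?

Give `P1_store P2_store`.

Answer: 2 2

Derivation:
Move 1: P2 pit3 -> P1=[4,2,4,5,3,2](0) P2=[4,3,4,0,4,6](1)
Move 2: P2 pit0 -> P1=[4,2,4,5,3,2](0) P2=[0,4,5,1,5,6](1)
Move 3: P1 pit1 -> P1=[4,0,5,6,3,2](0) P2=[0,4,5,1,5,6](1)
Move 4: P1 pit2 -> P1=[4,0,0,7,4,3](1) P2=[1,4,5,1,5,6](1)
Move 5: P1 pit5 -> P1=[4,0,0,7,4,0](2) P2=[2,5,5,1,5,6](1)
Move 6: P1 pit0 -> P1=[0,1,1,8,5,0](2) P2=[2,5,5,1,5,6](1)
Move 7: P2 pit2 -> P1=[1,1,1,8,5,0](2) P2=[2,5,0,2,6,7](2)
Move 8: P2 pit3 -> P1=[1,1,1,8,5,0](2) P2=[2,5,0,0,7,8](2)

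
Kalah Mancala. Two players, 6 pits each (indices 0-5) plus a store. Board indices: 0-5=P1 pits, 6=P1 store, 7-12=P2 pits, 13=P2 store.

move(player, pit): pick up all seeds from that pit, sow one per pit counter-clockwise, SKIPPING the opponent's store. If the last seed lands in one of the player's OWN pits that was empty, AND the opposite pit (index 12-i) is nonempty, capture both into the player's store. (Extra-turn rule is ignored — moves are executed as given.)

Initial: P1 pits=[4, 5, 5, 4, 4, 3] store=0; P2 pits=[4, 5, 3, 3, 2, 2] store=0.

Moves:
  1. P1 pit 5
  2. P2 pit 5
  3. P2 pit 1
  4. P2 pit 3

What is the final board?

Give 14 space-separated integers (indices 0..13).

Answer: 7 5 5 4 4 0 1 5 0 4 0 4 2 3

Derivation:
Move 1: P1 pit5 -> P1=[4,5,5,4,4,0](1) P2=[5,6,3,3,2,2](0)
Move 2: P2 pit5 -> P1=[5,5,5,4,4,0](1) P2=[5,6,3,3,2,0](1)
Move 3: P2 pit1 -> P1=[6,5,5,4,4,0](1) P2=[5,0,4,4,3,1](2)
Move 4: P2 pit3 -> P1=[7,5,5,4,4,0](1) P2=[5,0,4,0,4,2](3)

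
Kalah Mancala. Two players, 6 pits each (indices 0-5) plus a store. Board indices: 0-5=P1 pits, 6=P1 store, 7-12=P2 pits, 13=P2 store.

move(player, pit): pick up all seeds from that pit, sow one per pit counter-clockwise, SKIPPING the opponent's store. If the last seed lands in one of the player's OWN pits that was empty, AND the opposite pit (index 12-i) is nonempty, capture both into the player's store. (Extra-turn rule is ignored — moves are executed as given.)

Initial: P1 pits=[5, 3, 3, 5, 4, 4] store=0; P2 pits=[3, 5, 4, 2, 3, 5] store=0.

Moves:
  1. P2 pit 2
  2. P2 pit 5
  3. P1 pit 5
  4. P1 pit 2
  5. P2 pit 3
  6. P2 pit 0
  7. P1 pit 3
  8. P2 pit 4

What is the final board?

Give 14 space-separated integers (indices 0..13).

Answer: 7 5 1 1 7 2 3 1 8 3 2 0 2 4

Derivation:
Move 1: P2 pit2 -> P1=[5,3,3,5,4,4](0) P2=[3,5,0,3,4,6](1)
Move 2: P2 pit5 -> P1=[6,4,4,6,5,4](0) P2=[3,5,0,3,4,0](2)
Move 3: P1 pit5 -> P1=[6,4,4,6,5,0](1) P2=[4,6,1,3,4,0](2)
Move 4: P1 pit2 -> P1=[6,4,0,7,6,1](2) P2=[4,6,1,3,4,0](2)
Move 5: P2 pit3 -> P1=[6,4,0,7,6,1](2) P2=[4,6,1,0,5,1](3)
Move 6: P2 pit0 -> P1=[6,4,0,7,6,1](2) P2=[0,7,2,1,6,1](3)
Move 7: P1 pit3 -> P1=[6,4,0,0,7,2](3) P2=[1,8,3,2,6,1](3)
Move 8: P2 pit4 -> P1=[7,5,1,1,7,2](3) P2=[1,8,3,2,0,2](4)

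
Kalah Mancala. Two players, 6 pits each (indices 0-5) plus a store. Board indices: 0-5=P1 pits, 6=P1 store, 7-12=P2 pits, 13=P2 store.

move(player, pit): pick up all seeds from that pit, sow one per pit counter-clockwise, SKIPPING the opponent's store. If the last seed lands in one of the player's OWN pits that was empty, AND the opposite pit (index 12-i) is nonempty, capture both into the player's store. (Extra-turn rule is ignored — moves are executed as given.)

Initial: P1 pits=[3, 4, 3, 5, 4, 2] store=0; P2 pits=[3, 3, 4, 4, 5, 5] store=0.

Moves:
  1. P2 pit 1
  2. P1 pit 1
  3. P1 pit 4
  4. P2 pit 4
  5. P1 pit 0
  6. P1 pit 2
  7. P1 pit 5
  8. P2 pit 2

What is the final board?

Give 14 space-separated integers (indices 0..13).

Move 1: P2 pit1 -> P1=[3,4,3,5,4,2](0) P2=[3,0,5,5,6,5](0)
Move 2: P1 pit1 -> P1=[3,0,4,6,5,3](0) P2=[3,0,5,5,6,5](0)
Move 3: P1 pit4 -> P1=[3,0,4,6,0,4](1) P2=[4,1,6,5,6,5](0)
Move 4: P2 pit4 -> P1=[4,1,5,7,0,4](1) P2=[4,1,6,5,0,6](1)
Move 5: P1 pit0 -> P1=[0,2,6,8,0,4](3) P2=[4,0,6,5,0,6](1)
Move 6: P1 pit2 -> P1=[0,2,0,9,1,5](4) P2=[5,1,6,5,0,6](1)
Move 7: P1 pit5 -> P1=[0,2,0,9,1,0](5) P2=[6,2,7,6,0,6](1)
Move 8: P2 pit2 -> P1=[1,3,1,9,1,0](5) P2=[6,2,0,7,1,7](2)

Answer: 1 3 1 9 1 0 5 6 2 0 7 1 7 2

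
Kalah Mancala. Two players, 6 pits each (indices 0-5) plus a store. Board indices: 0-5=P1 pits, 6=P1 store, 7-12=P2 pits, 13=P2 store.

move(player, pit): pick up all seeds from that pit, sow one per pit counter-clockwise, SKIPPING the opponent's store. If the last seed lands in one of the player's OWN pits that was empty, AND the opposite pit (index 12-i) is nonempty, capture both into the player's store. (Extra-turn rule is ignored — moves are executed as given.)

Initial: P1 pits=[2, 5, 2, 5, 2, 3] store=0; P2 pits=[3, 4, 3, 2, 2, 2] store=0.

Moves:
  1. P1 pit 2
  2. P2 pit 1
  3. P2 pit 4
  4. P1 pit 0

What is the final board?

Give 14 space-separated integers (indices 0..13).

Move 1: P1 pit2 -> P1=[2,5,0,6,3,3](0) P2=[3,4,3,2,2,2](0)
Move 2: P2 pit1 -> P1=[2,5,0,6,3,3](0) P2=[3,0,4,3,3,3](0)
Move 3: P2 pit4 -> P1=[3,5,0,6,3,3](0) P2=[3,0,4,3,0,4](1)
Move 4: P1 pit0 -> P1=[0,6,1,7,3,3](0) P2=[3,0,4,3,0,4](1)

Answer: 0 6 1 7 3 3 0 3 0 4 3 0 4 1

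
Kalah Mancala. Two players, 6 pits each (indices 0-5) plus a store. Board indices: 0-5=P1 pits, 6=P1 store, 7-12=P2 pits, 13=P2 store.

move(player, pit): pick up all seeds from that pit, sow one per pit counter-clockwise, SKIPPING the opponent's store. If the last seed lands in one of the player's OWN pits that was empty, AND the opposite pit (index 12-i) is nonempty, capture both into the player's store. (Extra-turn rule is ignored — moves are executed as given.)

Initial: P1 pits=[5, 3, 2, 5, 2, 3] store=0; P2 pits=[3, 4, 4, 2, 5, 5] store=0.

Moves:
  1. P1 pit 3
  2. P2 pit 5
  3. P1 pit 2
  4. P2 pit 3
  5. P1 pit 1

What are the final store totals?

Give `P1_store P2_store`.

Move 1: P1 pit3 -> P1=[5,3,2,0,3,4](1) P2=[4,5,4,2,5,5](0)
Move 2: P2 pit5 -> P1=[6,4,3,1,3,4](1) P2=[4,5,4,2,5,0](1)
Move 3: P1 pit2 -> P1=[6,4,0,2,4,5](1) P2=[4,5,4,2,5,0](1)
Move 4: P2 pit3 -> P1=[0,4,0,2,4,5](1) P2=[4,5,4,0,6,0](8)
Move 5: P1 pit1 -> P1=[0,0,1,3,5,6](1) P2=[4,5,4,0,6,0](8)

Answer: 1 8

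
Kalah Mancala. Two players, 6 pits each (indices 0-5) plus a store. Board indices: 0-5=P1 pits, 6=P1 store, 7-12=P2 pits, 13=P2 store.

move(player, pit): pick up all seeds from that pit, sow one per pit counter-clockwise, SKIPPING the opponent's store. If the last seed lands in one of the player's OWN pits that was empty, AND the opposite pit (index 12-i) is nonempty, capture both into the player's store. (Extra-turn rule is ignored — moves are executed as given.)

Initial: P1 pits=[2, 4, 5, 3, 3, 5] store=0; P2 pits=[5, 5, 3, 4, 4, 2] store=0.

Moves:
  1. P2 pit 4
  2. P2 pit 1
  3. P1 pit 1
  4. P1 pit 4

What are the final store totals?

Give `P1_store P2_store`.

Answer: 2 2

Derivation:
Move 1: P2 pit4 -> P1=[3,5,5,3,3,5](0) P2=[5,5,3,4,0,3](1)
Move 2: P2 pit1 -> P1=[3,5,5,3,3,5](0) P2=[5,0,4,5,1,4](2)
Move 3: P1 pit1 -> P1=[3,0,6,4,4,6](1) P2=[5,0,4,5,1,4](2)
Move 4: P1 pit4 -> P1=[3,0,6,4,0,7](2) P2=[6,1,4,5,1,4](2)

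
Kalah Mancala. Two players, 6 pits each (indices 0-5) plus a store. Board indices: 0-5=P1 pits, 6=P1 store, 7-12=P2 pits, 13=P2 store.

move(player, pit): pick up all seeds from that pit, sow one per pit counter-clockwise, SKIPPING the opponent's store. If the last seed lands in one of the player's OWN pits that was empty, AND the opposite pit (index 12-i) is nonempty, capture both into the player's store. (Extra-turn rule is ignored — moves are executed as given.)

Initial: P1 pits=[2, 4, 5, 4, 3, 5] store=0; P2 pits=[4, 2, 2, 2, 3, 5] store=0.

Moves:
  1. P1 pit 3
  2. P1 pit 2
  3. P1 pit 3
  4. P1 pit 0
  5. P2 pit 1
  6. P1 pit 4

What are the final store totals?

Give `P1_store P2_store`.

Move 1: P1 pit3 -> P1=[2,4,5,0,4,6](1) P2=[5,2,2,2,3,5](0)
Move 2: P1 pit2 -> P1=[2,4,0,1,5,7](2) P2=[6,2,2,2,3,5](0)
Move 3: P1 pit3 -> P1=[2,4,0,0,6,7](2) P2=[6,2,2,2,3,5](0)
Move 4: P1 pit0 -> P1=[0,5,0,0,6,7](5) P2=[6,2,2,0,3,5](0)
Move 5: P2 pit1 -> P1=[0,5,0,0,6,7](5) P2=[6,0,3,1,3,5](0)
Move 6: P1 pit4 -> P1=[0,5,0,0,0,8](6) P2=[7,1,4,2,3,5](0)

Answer: 6 0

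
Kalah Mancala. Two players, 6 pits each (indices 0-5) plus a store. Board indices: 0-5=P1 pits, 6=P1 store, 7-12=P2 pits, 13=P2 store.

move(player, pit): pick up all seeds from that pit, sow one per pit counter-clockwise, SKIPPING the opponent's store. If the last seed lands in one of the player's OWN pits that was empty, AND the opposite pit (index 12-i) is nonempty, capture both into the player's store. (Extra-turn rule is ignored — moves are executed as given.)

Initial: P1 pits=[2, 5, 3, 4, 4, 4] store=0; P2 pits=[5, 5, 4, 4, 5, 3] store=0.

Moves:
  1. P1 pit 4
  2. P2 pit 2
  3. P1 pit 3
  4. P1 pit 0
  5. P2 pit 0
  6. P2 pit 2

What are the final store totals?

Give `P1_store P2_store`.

Answer: 2 2

Derivation:
Move 1: P1 pit4 -> P1=[2,5,3,4,0,5](1) P2=[6,6,4,4,5,3](0)
Move 2: P2 pit2 -> P1=[2,5,3,4,0,5](1) P2=[6,6,0,5,6,4](1)
Move 3: P1 pit3 -> P1=[2,5,3,0,1,6](2) P2=[7,6,0,5,6,4](1)
Move 4: P1 pit0 -> P1=[0,6,4,0,1,6](2) P2=[7,6,0,5,6,4](1)
Move 5: P2 pit0 -> P1=[1,6,4,0,1,6](2) P2=[0,7,1,6,7,5](2)
Move 6: P2 pit2 -> P1=[1,6,4,0,1,6](2) P2=[0,7,0,7,7,5](2)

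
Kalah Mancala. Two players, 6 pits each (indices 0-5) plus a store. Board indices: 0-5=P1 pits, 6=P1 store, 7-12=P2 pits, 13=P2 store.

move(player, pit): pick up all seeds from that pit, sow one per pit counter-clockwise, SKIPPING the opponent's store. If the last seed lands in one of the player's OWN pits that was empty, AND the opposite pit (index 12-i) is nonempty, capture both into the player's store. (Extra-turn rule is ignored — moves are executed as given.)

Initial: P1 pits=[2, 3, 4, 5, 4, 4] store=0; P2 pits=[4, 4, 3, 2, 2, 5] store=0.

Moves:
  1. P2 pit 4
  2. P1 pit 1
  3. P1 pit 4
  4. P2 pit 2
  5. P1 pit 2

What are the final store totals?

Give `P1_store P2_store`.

Answer: 2 2

Derivation:
Move 1: P2 pit4 -> P1=[2,3,4,5,4,4](0) P2=[4,4,3,2,0,6](1)
Move 2: P1 pit1 -> P1=[2,0,5,6,5,4](0) P2=[4,4,3,2,0,6](1)
Move 3: P1 pit4 -> P1=[2,0,5,6,0,5](1) P2=[5,5,4,2,0,6](1)
Move 4: P2 pit2 -> P1=[2,0,5,6,0,5](1) P2=[5,5,0,3,1,7](2)
Move 5: P1 pit2 -> P1=[2,0,0,7,1,6](2) P2=[6,5,0,3,1,7](2)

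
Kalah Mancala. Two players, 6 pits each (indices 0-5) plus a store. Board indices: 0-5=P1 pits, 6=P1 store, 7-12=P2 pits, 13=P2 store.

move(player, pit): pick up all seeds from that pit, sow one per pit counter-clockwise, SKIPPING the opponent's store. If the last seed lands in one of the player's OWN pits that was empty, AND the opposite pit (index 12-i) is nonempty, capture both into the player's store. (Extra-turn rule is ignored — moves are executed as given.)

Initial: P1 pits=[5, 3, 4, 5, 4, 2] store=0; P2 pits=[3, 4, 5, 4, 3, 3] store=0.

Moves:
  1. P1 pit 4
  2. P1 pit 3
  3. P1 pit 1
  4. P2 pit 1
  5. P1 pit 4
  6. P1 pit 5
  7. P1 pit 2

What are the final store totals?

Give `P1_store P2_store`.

Answer: 5 1

Derivation:
Move 1: P1 pit4 -> P1=[5,3,4,5,0,3](1) P2=[4,5,5,4,3,3](0)
Move 2: P1 pit3 -> P1=[5,3,4,0,1,4](2) P2=[5,6,5,4,3,3](0)
Move 3: P1 pit1 -> P1=[5,0,5,1,2,4](2) P2=[5,6,5,4,3,3](0)
Move 4: P2 pit1 -> P1=[6,0,5,1,2,4](2) P2=[5,0,6,5,4,4](1)
Move 5: P1 pit4 -> P1=[6,0,5,1,0,5](3) P2=[5,0,6,5,4,4](1)
Move 6: P1 pit5 -> P1=[6,0,5,1,0,0](4) P2=[6,1,7,6,4,4](1)
Move 7: P1 pit2 -> P1=[6,0,0,2,1,1](5) P2=[7,1,7,6,4,4](1)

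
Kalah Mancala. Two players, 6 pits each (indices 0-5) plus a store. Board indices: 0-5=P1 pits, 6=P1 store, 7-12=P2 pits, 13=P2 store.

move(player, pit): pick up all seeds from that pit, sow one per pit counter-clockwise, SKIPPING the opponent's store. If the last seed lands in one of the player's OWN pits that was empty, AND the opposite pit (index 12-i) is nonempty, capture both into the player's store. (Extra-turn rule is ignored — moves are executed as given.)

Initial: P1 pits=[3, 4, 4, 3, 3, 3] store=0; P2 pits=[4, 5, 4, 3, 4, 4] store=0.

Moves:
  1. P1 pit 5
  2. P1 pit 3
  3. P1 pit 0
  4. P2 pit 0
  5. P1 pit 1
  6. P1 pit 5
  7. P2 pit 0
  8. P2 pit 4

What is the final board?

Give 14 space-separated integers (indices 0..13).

Answer: 1 1 7 1 5 0 9 0 8 1 4 0 6 1

Derivation:
Move 1: P1 pit5 -> P1=[3,4,4,3,3,0](1) P2=[5,6,4,3,4,4](0)
Move 2: P1 pit3 -> P1=[3,4,4,0,4,1](2) P2=[5,6,4,3,4,4](0)
Move 3: P1 pit0 -> P1=[0,5,5,0,4,1](7) P2=[5,6,0,3,4,4](0)
Move 4: P2 pit0 -> P1=[0,5,5,0,4,1](7) P2=[0,7,1,4,5,5](0)
Move 5: P1 pit1 -> P1=[0,0,6,1,5,2](8) P2=[0,7,1,4,5,5](0)
Move 6: P1 pit5 -> P1=[0,0,6,1,5,0](9) P2=[1,7,1,4,5,5](0)
Move 7: P2 pit0 -> P1=[0,0,6,1,5,0](9) P2=[0,8,1,4,5,5](0)
Move 8: P2 pit4 -> P1=[1,1,7,1,5,0](9) P2=[0,8,1,4,0,6](1)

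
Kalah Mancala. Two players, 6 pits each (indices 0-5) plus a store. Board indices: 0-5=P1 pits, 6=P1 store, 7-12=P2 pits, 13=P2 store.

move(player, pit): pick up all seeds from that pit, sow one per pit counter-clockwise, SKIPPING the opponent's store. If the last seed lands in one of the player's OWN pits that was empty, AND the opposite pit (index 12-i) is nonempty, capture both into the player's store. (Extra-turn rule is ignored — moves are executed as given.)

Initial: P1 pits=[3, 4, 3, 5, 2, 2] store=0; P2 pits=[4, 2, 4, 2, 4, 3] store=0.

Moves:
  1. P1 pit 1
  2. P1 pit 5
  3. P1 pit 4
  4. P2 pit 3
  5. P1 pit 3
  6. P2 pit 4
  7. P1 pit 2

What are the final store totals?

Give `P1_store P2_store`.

Answer: 4 1

Derivation:
Move 1: P1 pit1 -> P1=[3,0,4,6,3,3](0) P2=[4,2,4,2,4,3](0)
Move 2: P1 pit5 -> P1=[3,0,4,6,3,0](1) P2=[5,3,4,2,4,3](0)
Move 3: P1 pit4 -> P1=[3,0,4,6,0,1](2) P2=[6,3,4,2,4,3](0)
Move 4: P2 pit3 -> P1=[3,0,4,6,0,1](2) P2=[6,3,4,0,5,4](0)
Move 5: P1 pit3 -> P1=[3,0,4,0,1,2](3) P2=[7,4,5,0,5,4](0)
Move 6: P2 pit4 -> P1=[4,1,5,0,1,2](3) P2=[7,4,5,0,0,5](1)
Move 7: P1 pit2 -> P1=[4,1,0,1,2,3](4) P2=[8,4,5,0,0,5](1)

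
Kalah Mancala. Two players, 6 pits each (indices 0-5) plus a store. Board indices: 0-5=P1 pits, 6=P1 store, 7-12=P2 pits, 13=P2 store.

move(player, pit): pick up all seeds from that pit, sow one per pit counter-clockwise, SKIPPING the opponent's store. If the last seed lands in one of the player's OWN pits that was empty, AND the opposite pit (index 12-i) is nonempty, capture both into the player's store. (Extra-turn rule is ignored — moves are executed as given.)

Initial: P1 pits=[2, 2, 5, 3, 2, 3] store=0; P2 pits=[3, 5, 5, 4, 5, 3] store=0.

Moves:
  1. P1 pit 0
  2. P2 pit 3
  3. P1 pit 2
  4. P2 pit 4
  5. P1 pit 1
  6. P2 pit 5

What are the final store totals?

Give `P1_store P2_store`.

Move 1: P1 pit0 -> P1=[0,3,6,3,2,3](0) P2=[3,5,5,4,5,3](0)
Move 2: P2 pit3 -> P1=[1,3,6,3,2,3](0) P2=[3,5,5,0,6,4](1)
Move 3: P1 pit2 -> P1=[1,3,0,4,3,4](1) P2=[4,6,5,0,6,4](1)
Move 4: P2 pit4 -> P1=[2,4,1,5,3,4](1) P2=[4,6,5,0,0,5](2)
Move 5: P1 pit1 -> P1=[2,0,2,6,4,5](1) P2=[4,6,5,0,0,5](2)
Move 6: P2 pit5 -> P1=[3,1,3,7,4,5](1) P2=[4,6,5,0,0,0](3)

Answer: 1 3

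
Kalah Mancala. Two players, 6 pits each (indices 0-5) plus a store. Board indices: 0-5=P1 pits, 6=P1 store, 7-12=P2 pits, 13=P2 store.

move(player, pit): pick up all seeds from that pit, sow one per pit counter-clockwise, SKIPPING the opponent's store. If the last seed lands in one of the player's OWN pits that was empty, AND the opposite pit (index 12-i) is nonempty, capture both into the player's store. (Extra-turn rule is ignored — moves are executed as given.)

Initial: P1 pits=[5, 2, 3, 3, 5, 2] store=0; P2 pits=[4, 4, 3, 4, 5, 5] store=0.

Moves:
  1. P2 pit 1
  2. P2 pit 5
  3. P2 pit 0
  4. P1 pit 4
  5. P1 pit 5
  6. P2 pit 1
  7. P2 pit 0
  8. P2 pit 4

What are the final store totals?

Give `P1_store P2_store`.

Answer: 2 2

Derivation:
Move 1: P2 pit1 -> P1=[5,2,3,3,5,2](0) P2=[4,0,4,5,6,6](0)
Move 2: P2 pit5 -> P1=[6,3,4,4,6,2](0) P2=[4,0,4,5,6,0](1)
Move 3: P2 pit0 -> P1=[6,3,4,4,6,2](0) P2=[0,1,5,6,7,0](1)
Move 4: P1 pit4 -> P1=[6,3,4,4,0,3](1) P2=[1,2,6,7,7,0](1)
Move 5: P1 pit5 -> P1=[6,3,4,4,0,0](2) P2=[2,3,6,7,7,0](1)
Move 6: P2 pit1 -> P1=[6,3,4,4,0,0](2) P2=[2,0,7,8,8,0](1)
Move 7: P2 pit0 -> P1=[6,3,4,4,0,0](2) P2=[0,1,8,8,8,0](1)
Move 8: P2 pit4 -> P1=[7,4,5,5,1,1](2) P2=[0,1,8,8,0,1](2)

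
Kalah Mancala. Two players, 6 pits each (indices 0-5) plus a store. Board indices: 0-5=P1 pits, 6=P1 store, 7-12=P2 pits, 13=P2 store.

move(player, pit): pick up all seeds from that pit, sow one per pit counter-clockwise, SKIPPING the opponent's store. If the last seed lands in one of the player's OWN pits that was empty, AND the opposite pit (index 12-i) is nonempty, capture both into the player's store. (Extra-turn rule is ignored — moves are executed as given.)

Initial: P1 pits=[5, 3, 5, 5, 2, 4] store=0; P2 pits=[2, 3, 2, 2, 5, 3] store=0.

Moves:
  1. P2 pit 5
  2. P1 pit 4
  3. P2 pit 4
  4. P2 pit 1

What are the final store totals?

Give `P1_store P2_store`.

Move 1: P2 pit5 -> P1=[6,4,5,5,2,4](0) P2=[2,3,2,2,5,0](1)
Move 2: P1 pit4 -> P1=[6,4,5,5,0,5](1) P2=[2,3,2,2,5,0](1)
Move 3: P2 pit4 -> P1=[7,5,6,5,0,5](1) P2=[2,3,2,2,0,1](2)
Move 4: P2 pit1 -> P1=[7,0,6,5,0,5](1) P2=[2,0,3,3,0,1](8)

Answer: 1 8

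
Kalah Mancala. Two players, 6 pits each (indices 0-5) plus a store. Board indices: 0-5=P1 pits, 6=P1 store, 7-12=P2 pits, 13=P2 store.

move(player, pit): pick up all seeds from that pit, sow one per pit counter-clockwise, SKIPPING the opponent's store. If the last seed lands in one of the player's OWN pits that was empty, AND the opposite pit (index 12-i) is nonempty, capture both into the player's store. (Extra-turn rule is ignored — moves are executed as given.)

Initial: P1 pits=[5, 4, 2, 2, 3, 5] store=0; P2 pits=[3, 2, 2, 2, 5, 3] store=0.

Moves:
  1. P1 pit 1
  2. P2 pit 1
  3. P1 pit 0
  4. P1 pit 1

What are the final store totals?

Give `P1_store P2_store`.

Answer: 0 0

Derivation:
Move 1: P1 pit1 -> P1=[5,0,3,3,4,6](0) P2=[3,2,2,2,5,3](0)
Move 2: P2 pit1 -> P1=[5,0,3,3,4,6](0) P2=[3,0,3,3,5,3](0)
Move 3: P1 pit0 -> P1=[0,1,4,4,5,7](0) P2=[3,0,3,3,5,3](0)
Move 4: P1 pit1 -> P1=[0,0,5,4,5,7](0) P2=[3,0,3,3,5,3](0)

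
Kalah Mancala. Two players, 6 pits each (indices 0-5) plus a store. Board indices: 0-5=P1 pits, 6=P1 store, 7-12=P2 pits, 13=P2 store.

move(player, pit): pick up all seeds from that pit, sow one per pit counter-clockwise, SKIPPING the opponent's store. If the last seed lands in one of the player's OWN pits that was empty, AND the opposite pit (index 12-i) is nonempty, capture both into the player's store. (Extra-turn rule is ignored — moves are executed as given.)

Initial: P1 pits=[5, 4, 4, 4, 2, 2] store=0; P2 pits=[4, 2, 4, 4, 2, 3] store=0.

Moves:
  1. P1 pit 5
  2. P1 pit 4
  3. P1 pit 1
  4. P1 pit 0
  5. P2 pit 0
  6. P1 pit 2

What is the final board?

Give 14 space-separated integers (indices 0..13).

Answer: 0 1 0 7 3 4 3 1 4 5 5 3 4 0

Derivation:
Move 1: P1 pit5 -> P1=[5,4,4,4,2,0](1) P2=[5,2,4,4,2,3](0)
Move 2: P1 pit4 -> P1=[5,4,4,4,0,1](2) P2=[5,2,4,4,2,3](0)
Move 3: P1 pit1 -> P1=[5,0,5,5,1,2](2) P2=[5,2,4,4,2,3](0)
Move 4: P1 pit0 -> P1=[0,1,6,6,2,3](2) P2=[5,2,4,4,2,3](0)
Move 5: P2 pit0 -> P1=[0,1,6,6,2,3](2) P2=[0,3,5,5,3,4](0)
Move 6: P1 pit2 -> P1=[0,1,0,7,3,4](3) P2=[1,4,5,5,3,4](0)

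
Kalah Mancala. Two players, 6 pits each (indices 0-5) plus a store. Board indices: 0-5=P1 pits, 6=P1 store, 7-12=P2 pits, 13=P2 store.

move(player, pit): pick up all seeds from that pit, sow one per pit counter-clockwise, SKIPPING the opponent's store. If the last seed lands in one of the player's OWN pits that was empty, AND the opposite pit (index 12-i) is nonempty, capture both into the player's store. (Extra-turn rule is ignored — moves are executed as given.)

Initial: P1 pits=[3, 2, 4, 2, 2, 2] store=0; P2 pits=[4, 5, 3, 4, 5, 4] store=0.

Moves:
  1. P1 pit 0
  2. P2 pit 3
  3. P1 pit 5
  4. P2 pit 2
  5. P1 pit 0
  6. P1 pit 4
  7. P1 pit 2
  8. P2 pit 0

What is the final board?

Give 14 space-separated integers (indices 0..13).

Answer: 0 4 0 4 1 2 3 0 6 1 2 8 7 2

Derivation:
Move 1: P1 pit0 -> P1=[0,3,5,3,2,2](0) P2=[4,5,3,4,5,4](0)
Move 2: P2 pit3 -> P1=[1,3,5,3,2,2](0) P2=[4,5,3,0,6,5](1)
Move 3: P1 pit5 -> P1=[1,3,5,3,2,0](1) P2=[5,5,3,0,6,5](1)
Move 4: P2 pit2 -> P1=[1,3,5,3,2,0](1) P2=[5,5,0,1,7,6](1)
Move 5: P1 pit0 -> P1=[0,4,5,3,2,0](1) P2=[5,5,0,1,7,6](1)
Move 6: P1 pit4 -> P1=[0,4,5,3,0,1](2) P2=[5,5,0,1,7,6](1)
Move 7: P1 pit2 -> P1=[0,4,0,4,1,2](3) P2=[6,5,0,1,7,6](1)
Move 8: P2 pit0 -> P1=[0,4,0,4,1,2](3) P2=[0,6,1,2,8,7](2)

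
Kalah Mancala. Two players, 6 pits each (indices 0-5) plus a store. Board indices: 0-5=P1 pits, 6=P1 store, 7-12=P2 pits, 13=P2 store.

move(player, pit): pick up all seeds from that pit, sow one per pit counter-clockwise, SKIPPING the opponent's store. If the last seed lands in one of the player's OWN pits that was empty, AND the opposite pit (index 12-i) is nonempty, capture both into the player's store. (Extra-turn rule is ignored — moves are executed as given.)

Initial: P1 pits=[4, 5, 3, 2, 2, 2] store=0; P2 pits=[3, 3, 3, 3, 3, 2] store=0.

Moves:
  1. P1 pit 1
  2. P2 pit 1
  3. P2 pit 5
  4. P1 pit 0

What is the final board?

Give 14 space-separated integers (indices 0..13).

Move 1: P1 pit1 -> P1=[4,0,4,3,3,3](1) P2=[3,3,3,3,3,2](0)
Move 2: P2 pit1 -> P1=[4,0,4,3,3,3](1) P2=[3,0,4,4,4,2](0)
Move 3: P2 pit5 -> P1=[5,0,4,3,3,3](1) P2=[3,0,4,4,4,0](1)
Move 4: P1 pit0 -> P1=[0,1,5,4,4,4](1) P2=[3,0,4,4,4,0](1)

Answer: 0 1 5 4 4 4 1 3 0 4 4 4 0 1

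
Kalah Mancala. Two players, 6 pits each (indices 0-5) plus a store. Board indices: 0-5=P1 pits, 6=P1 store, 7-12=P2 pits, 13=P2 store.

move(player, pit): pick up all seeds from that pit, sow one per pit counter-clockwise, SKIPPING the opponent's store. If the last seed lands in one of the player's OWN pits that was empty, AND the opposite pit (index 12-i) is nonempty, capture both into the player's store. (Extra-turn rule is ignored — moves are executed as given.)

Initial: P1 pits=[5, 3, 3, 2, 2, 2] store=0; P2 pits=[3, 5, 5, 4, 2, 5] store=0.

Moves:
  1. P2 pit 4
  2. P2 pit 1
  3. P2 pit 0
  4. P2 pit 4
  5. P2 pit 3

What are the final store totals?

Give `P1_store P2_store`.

Answer: 0 3

Derivation:
Move 1: P2 pit4 -> P1=[5,3,3,2,2,2](0) P2=[3,5,5,4,0,6](1)
Move 2: P2 pit1 -> P1=[5,3,3,2,2,2](0) P2=[3,0,6,5,1,7](2)
Move 3: P2 pit0 -> P1=[5,3,3,2,2,2](0) P2=[0,1,7,6,1,7](2)
Move 4: P2 pit4 -> P1=[5,3,3,2,2,2](0) P2=[0,1,7,6,0,8](2)
Move 5: P2 pit3 -> P1=[6,4,4,2,2,2](0) P2=[0,1,7,0,1,9](3)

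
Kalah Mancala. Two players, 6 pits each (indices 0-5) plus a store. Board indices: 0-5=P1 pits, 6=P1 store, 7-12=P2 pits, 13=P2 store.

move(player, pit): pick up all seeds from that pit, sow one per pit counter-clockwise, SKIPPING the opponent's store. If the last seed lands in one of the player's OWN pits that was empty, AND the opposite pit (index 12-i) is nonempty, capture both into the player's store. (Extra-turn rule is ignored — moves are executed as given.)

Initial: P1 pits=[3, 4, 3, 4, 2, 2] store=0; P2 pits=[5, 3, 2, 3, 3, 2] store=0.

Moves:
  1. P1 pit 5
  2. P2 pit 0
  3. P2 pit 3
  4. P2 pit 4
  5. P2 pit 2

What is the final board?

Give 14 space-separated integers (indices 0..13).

Move 1: P1 pit5 -> P1=[3,4,3,4,2,0](1) P2=[6,3,2,3,3,2](0)
Move 2: P2 pit0 -> P1=[3,4,3,4,2,0](1) P2=[0,4,3,4,4,3](1)
Move 3: P2 pit3 -> P1=[4,4,3,4,2,0](1) P2=[0,4,3,0,5,4](2)
Move 4: P2 pit4 -> P1=[5,5,4,4,2,0](1) P2=[0,4,3,0,0,5](3)
Move 5: P2 pit2 -> P1=[5,5,4,4,2,0](1) P2=[0,4,0,1,1,6](3)

Answer: 5 5 4 4 2 0 1 0 4 0 1 1 6 3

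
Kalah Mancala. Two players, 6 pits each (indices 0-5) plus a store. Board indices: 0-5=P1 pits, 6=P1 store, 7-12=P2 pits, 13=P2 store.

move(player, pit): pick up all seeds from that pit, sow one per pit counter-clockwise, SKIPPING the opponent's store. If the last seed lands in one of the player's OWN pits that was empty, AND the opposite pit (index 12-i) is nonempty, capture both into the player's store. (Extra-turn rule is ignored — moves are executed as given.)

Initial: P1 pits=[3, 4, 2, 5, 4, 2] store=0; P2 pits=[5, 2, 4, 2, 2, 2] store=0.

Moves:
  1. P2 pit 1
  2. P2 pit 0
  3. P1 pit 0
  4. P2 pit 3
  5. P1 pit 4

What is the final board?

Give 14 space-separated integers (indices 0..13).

Answer: 1 5 3 6 0 3 1 1 2 6 0 4 4 1

Derivation:
Move 1: P2 pit1 -> P1=[3,4,2,5,4,2](0) P2=[5,0,5,3,2,2](0)
Move 2: P2 pit0 -> P1=[3,4,2,5,4,2](0) P2=[0,1,6,4,3,3](0)
Move 3: P1 pit0 -> P1=[0,5,3,6,4,2](0) P2=[0,1,6,4,3,3](0)
Move 4: P2 pit3 -> P1=[1,5,3,6,4,2](0) P2=[0,1,6,0,4,4](1)
Move 5: P1 pit4 -> P1=[1,5,3,6,0,3](1) P2=[1,2,6,0,4,4](1)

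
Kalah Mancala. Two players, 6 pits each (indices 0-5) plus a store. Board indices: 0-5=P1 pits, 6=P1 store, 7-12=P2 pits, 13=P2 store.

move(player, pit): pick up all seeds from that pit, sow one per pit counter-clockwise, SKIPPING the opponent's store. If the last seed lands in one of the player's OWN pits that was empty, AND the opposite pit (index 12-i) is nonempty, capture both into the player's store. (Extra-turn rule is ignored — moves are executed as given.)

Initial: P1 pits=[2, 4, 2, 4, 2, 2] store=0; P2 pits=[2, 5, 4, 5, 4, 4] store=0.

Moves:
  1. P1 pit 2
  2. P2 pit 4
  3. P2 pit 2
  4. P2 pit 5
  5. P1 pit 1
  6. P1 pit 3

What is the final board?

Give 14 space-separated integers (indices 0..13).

Move 1: P1 pit2 -> P1=[2,4,0,5,3,2](0) P2=[2,5,4,5,4,4](0)
Move 2: P2 pit4 -> P1=[3,5,0,5,3,2](0) P2=[2,5,4,5,0,5](1)
Move 3: P2 pit2 -> P1=[3,5,0,5,3,2](0) P2=[2,5,0,6,1,6](2)
Move 4: P2 pit5 -> P1=[4,6,1,6,4,2](0) P2=[2,5,0,6,1,0](3)
Move 5: P1 pit1 -> P1=[4,0,2,7,5,3](1) P2=[3,5,0,6,1,0](3)
Move 6: P1 pit3 -> P1=[4,0,2,0,6,4](2) P2=[4,6,1,7,1,0](3)

Answer: 4 0 2 0 6 4 2 4 6 1 7 1 0 3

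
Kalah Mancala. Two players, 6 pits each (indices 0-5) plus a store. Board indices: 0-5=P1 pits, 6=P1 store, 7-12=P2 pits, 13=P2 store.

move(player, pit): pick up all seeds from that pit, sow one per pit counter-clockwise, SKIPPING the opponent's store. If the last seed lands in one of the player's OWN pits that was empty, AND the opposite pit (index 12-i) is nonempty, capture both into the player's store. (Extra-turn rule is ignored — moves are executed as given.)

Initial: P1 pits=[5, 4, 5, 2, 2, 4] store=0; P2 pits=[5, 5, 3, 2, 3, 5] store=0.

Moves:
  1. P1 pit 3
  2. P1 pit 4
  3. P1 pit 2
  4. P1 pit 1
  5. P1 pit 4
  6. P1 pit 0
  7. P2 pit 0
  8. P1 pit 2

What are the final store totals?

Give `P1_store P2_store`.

Answer: 3 1

Derivation:
Move 1: P1 pit3 -> P1=[5,4,5,0,3,5](0) P2=[5,5,3,2,3,5](0)
Move 2: P1 pit4 -> P1=[5,4,5,0,0,6](1) P2=[6,5,3,2,3,5](0)
Move 3: P1 pit2 -> P1=[5,4,0,1,1,7](2) P2=[7,5,3,2,3,5](0)
Move 4: P1 pit1 -> P1=[5,0,1,2,2,8](2) P2=[7,5,3,2,3,5](0)
Move 5: P1 pit4 -> P1=[5,0,1,2,0,9](3) P2=[7,5,3,2,3,5](0)
Move 6: P1 pit0 -> P1=[0,1,2,3,1,10](3) P2=[7,5,3,2,3,5](0)
Move 7: P2 pit0 -> P1=[1,1,2,3,1,10](3) P2=[0,6,4,3,4,6](1)
Move 8: P1 pit2 -> P1=[1,1,0,4,2,10](3) P2=[0,6,4,3,4,6](1)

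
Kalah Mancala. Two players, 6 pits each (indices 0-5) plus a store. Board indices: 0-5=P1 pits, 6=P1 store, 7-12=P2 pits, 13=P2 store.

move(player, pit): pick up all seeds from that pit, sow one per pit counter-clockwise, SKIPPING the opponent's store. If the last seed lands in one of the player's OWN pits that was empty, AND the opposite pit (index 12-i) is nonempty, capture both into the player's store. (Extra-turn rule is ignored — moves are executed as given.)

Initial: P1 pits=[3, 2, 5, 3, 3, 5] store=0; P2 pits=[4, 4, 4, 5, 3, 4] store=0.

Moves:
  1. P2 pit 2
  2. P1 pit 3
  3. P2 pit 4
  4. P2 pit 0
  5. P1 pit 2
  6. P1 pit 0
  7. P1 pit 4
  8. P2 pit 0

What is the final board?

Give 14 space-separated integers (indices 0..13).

Answer: 0 1 1 2 0 8 3 0 7 3 8 0 6 6

Derivation:
Move 1: P2 pit2 -> P1=[3,2,5,3,3,5](0) P2=[4,4,0,6,4,5](1)
Move 2: P1 pit3 -> P1=[3,2,5,0,4,6](1) P2=[4,4,0,6,4,5](1)
Move 3: P2 pit4 -> P1=[4,3,5,0,4,6](1) P2=[4,4,0,6,0,6](2)
Move 4: P2 pit0 -> P1=[4,0,5,0,4,6](1) P2=[0,5,1,7,0,6](6)
Move 5: P1 pit2 -> P1=[4,0,0,1,5,7](2) P2=[1,5,1,7,0,6](6)
Move 6: P1 pit0 -> P1=[0,1,1,2,6,7](2) P2=[1,5,1,7,0,6](6)
Move 7: P1 pit4 -> P1=[0,1,1,2,0,8](3) P2=[2,6,2,8,0,6](6)
Move 8: P2 pit0 -> P1=[0,1,1,2,0,8](3) P2=[0,7,3,8,0,6](6)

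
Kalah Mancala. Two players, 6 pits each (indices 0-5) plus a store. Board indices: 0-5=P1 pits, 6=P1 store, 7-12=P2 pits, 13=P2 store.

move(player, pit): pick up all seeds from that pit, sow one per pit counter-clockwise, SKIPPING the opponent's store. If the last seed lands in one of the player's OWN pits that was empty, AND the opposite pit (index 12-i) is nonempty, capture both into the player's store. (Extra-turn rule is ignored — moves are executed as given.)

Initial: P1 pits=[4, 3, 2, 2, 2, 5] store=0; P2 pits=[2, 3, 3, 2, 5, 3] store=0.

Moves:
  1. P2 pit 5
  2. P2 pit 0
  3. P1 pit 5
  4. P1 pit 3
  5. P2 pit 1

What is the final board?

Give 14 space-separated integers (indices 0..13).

Answer: 5 4 2 0 3 0 3 0 0 6 4 6 1 2

Derivation:
Move 1: P2 pit5 -> P1=[5,4,2,2,2,5](0) P2=[2,3,3,2,5,0](1)
Move 2: P2 pit0 -> P1=[5,4,2,2,2,5](0) P2=[0,4,4,2,5,0](1)
Move 3: P1 pit5 -> P1=[5,4,2,2,2,0](1) P2=[1,5,5,3,5,0](1)
Move 4: P1 pit3 -> P1=[5,4,2,0,3,0](3) P2=[0,5,5,3,5,0](1)
Move 5: P2 pit1 -> P1=[5,4,2,0,3,0](3) P2=[0,0,6,4,6,1](2)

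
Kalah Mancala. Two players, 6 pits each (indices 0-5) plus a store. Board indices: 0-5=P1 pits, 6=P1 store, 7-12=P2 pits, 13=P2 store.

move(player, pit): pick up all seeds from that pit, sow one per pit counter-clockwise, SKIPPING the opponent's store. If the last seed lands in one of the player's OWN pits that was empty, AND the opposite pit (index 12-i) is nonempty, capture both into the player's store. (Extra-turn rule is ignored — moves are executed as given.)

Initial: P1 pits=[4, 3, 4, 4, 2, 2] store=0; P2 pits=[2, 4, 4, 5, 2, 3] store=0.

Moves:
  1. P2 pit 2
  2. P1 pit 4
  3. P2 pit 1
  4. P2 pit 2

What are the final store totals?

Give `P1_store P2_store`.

Answer: 1 1

Derivation:
Move 1: P2 pit2 -> P1=[4,3,4,4,2,2](0) P2=[2,4,0,6,3,4](1)
Move 2: P1 pit4 -> P1=[4,3,4,4,0,3](1) P2=[2,4,0,6,3,4](1)
Move 3: P2 pit1 -> P1=[4,3,4,4,0,3](1) P2=[2,0,1,7,4,5](1)
Move 4: P2 pit2 -> P1=[4,3,4,4,0,3](1) P2=[2,0,0,8,4,5](1)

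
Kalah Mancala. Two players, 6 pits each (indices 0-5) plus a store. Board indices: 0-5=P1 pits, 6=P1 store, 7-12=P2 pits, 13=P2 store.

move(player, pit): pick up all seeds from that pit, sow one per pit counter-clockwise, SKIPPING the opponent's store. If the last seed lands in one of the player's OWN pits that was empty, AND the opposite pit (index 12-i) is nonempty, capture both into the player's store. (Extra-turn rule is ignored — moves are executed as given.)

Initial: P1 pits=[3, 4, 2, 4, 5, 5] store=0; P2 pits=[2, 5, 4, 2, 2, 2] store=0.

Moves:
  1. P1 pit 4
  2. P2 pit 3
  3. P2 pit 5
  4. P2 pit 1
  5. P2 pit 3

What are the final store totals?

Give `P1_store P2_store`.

Move 1: P1 pit4 -> P1=[3,4,2,4,0,6](1) P2=[3,6,5,2,2,2](0)
Move 2: P2 pit3 -> P1=[3,4,2,4,0,6](1) P2=[3,6,5,0,3,3](0)
Move 3: P2 pit5 -> P1=[4,5,2,4,0,6](1) P2=[3,6,5,0,3,0](1)
Move 4: P2 pit1 -> P1=[5,5,2,4,0,6](1) P2=[3,0,6,1,4,1](2)
Move 5: P2 pit3 -> P1=[5,5,2,4,0,6](1) P2=[3,0,6,0,5,1](2)

Answer: 1 2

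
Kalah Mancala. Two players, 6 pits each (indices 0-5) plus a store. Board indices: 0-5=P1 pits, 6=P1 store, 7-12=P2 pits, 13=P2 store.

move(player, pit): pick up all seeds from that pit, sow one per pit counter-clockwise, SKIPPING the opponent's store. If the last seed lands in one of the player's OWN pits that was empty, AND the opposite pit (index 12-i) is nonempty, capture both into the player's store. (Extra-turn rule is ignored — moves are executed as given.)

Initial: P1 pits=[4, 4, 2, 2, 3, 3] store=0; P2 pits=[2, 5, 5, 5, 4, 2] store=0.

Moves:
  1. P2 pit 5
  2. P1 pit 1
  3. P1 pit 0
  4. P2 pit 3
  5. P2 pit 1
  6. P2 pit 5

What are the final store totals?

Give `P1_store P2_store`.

Move 1: P2 pit5 -> P1=[5,4,2,2,3,3](0) P2=[2,5,5,5,4,0](1)
Move 2: P1 pit1 -> P1=[5,0,3,3,4,4](0) P2=[2,5,5,5,4,0](1)
Move 3: P1 pit0 -> P1=[0,1,4,4,5,5](0) P2=[2,5,5,5,4,0](1)
Move 4: P2 pit3 -> P1=[1,2,4,4,5,5](0) P2=[2,5,5,0,5,1](2)
Move 5: P2 pit1 -> P1=[1,2,4,4,5,5](0) P2=[2,0,6,1,6,2](3)
Move 6: P2 pit5 -> P1=[2,2,4,4,5,5](0) P2=[2,0,6,1,6,0](4)

Answer: 0 4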